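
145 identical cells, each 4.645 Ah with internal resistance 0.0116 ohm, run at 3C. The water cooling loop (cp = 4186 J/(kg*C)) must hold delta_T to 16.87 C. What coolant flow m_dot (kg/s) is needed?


Step 1: I = 3 * 4.645 = 13.935 A
Step 2: Q_cell = I^2 * R = 13.935^2 * 0.0116 = 2.2525 W
Step 3: Q_total = 145 * 2.2525 = 326.61 W
Step 4: m_dot = Q_total / (cp * dT) = 326.61 / (4186 * 16.87) = 0.004625 kg/s

0.004625 kg/s


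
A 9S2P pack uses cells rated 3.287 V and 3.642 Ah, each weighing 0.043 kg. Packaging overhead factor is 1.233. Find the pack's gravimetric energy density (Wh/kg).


Step 1: V_pack = 9 * 3.287 = 29.583 V
Step 2: C_pack = 2 * 3.642 = 7.284 Ah
Step 3: E_pack = V_pack * C_pack = 29.583 * 7.284 = 215.48 Wh
Step 4: m_pack = 9 * 2 * 0.043 * 1.233 = 0.95434 kg
Step 5: ED = E_pack / m_pack = 215.48 / 0.95434 = 225.8 Wh/kg

225.8 Wh/kg


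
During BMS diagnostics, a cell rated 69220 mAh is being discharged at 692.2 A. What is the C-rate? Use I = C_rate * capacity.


Convert: capacity = 69220 mAh = 69.22 Ah
C_rate = I / capacity = 692.2 / 69.22 = 10C

10C


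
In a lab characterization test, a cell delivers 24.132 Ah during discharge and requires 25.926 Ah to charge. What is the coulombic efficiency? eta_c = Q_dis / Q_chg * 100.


Coulombic efficiency = 24.132/25.926 * 100% = 93.08%

93.08%


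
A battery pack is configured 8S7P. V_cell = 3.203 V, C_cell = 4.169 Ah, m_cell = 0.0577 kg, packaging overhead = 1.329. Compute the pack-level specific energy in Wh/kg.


Step 1: V_pack = 8 * 3.203 = 25.624 V
Step 2: C_pack = 7 * 4.169 = 29.183 Ah
Step 3: E_pack = V_pack * C_pack = 25.624 * 29.183 = 747.79 Wh
Step 4: m_pack = 8 * 7 * 0.0577 * 1.329 = 4.2943 kg
Step 5: ED = E_pack / m_pack = 747.79 / 4.2943 = 174.1 Wh/kg

174.1 Wh/kg


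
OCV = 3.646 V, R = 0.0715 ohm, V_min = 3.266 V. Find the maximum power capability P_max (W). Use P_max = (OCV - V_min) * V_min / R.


dV = OCV - V_min = 0.38 V (so I_max = dV / R)
P_max = dV * V_min / R = 0.38 * 3.266 / 0.0715 = 17.36 W

17.36 W


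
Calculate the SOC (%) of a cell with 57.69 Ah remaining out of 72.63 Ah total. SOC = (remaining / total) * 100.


SOC = (remaining / total) * 100 = (57.69 / 72.63) * 100 = 79.43%

79.43%


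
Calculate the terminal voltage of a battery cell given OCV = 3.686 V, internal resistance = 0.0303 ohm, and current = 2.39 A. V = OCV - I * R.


IR drop = 2.39 * 0.0303 = 0.072417 V
V = 3.686 - 0.072417 = 3.614 V

3.614 V


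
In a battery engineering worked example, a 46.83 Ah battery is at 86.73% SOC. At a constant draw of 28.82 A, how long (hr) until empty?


Step 1: remaining = SOC/100 * C_total = 86.73/100 * 46.83 = 40.616 Ah
Step 2: t = remaining / I = 40.616 / 28.82 = 1.409 hr

1.409 hr


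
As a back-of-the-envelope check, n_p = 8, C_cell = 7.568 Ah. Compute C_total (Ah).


C_total = 8 * 7.568 = 60.544 Ah

60.544 Ah


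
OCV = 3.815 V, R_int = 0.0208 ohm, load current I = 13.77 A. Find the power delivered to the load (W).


Step 1: V_terminal = OCV - I*R = 3.815 - 13.77 * 0.0208 = 3.5286 V
Step 2: P_out = V_terminal * I = 3.5286 * 13.77 = 48.59 W

48.59 W


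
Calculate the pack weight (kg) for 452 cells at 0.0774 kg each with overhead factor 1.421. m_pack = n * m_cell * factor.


Cell mass sum = 452 * 0.0774 = 34.985 kg
With overhead 1.421: m_pack = 34.985 * 1.421 = 49.71 kg

49.71 kg


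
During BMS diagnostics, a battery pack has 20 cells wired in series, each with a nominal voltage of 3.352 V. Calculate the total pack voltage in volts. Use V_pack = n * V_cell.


V_pack = n * V_cell = 20 * 3.352 = 67.04 V

67.04 V


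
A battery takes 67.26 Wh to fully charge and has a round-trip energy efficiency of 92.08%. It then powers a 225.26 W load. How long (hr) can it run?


Step 1: E_discharge = eta/100 * E_charge = 92.08/100 * 67.26 = 61.933 Wh
Step 2: t = E_discharge / P = 61.933 / 225.26 = 0.2749 hr

0.2749 hr


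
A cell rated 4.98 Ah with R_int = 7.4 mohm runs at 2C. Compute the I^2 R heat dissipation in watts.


Convert: R = 7.4 mohm = 0.0074 ohm
Step 1: I = C_rate * capacity = 2 * 4.98 = 9.96 A
Step 2: Q = I^2 * R = 9.96^2 * 0.0074 = 99.202 * 0.0074 = 0.7341 W

0.7341 W


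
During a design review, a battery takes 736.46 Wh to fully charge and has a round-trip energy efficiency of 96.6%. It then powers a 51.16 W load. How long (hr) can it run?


Step 1: E_discharge = eta/100 * E_charge = 96.6/100 * 736.46 = 711.42 Wh
Step 2: t = E_discharge / P = 711.42 / 51.16 = 13.91 hr

13.91 hr


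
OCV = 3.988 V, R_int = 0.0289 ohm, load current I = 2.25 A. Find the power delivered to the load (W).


Step 1: V_terminal = OCV - I*R = 3.988 - 2.25 * 0.0289 = 3.923 V
Step 2: P_out = V_terminal * I = 3.923 * 2.25 = 8.827 W

8.827 W


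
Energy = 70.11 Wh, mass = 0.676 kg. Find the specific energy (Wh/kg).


ED = E / m = 70.11 / 0.676 = 103.7 Wh/kg

103.7 Wh/kg


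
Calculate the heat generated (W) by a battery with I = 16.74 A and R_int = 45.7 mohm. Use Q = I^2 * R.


Convert: R = 45.7 mohm = 0.0457 ohm
I^2 = 280.23
Q = 280.23 * 0.0457 = 12.81 W

12.81 W


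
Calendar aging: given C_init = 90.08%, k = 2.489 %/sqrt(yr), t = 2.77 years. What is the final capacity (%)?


Step 1: sqrt(2.77 yr) = 1.6643
Step 2: drop = 2.489 * 1.6643 = 4.1424
Step 3: C_final = 90.08 - 4.1424 = 85.94%

85.94%


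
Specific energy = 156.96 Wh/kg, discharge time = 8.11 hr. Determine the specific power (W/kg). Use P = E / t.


Specific power = 156.96 Wh/kg / 8.11 hr = 19.35 W/kg

19.35 W/kg


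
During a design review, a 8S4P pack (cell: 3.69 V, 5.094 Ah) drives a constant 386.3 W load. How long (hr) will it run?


Step 1: E_pack = Ns * V_cell * Np * C_cell = 8 * 3.69 * 4 * 5.094 = 601.5 Wh
Step 2: t = E_pack / P = 601.5 / 386.3 = 1.557 hr

1.557 hr


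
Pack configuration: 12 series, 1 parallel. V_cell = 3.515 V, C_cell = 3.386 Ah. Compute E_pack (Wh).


V_pack = 12 * 3.515 = 42.18 V
C_pack = 1 * 3.386 = 3.386 Ah
E = V_pack * C_pack = 42.18 * 3.386 = 142.8 Wh

142.8 Wh


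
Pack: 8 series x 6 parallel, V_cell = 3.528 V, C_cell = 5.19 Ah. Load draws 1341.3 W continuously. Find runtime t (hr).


Step 1: E_pack = Ns * V_cell * Np * C_cell = 8 * 3.528 * 6 * 5.19 = 878.9 Wh
Step 2: t = E_pack / P = 878.9 / 1341.3 = 0.6553 hr

0.6553 hr


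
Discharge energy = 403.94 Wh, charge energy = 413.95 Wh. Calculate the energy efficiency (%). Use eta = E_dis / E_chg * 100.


eta_e = E_dis / E_chg * 100 = 403.94 / 413.95 * 100 = 97.58%

97.58%


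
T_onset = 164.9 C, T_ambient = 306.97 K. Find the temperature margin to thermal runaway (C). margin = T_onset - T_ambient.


Convert: T_ambient = 306.97 K = 33.82 C
margin = 164.9 - 33.82 = 131.08 C

131.08 C


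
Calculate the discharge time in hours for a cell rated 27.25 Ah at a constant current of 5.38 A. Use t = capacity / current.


Runtime = 27.25 Ah / 5.38 A = 5.065 hr

5.065 hr


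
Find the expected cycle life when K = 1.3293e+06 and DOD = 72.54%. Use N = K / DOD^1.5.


Step 1: DOD^1.5 = 72.54^1.5 = 617.83
Step 2: N = 1.3293e+06 / 617.83 = 2152 cycles

2152 cycles


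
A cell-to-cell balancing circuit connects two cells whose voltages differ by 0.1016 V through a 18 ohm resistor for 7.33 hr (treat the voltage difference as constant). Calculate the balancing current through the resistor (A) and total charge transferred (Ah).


I_bal = dV / R = 0.1016 / 18 = 0.0056444 A
Q = I_bal * t = 0.0056444 * 7.33 = 0.04137 Ah

I=0.0056444 A, Q=0.04137 Ah


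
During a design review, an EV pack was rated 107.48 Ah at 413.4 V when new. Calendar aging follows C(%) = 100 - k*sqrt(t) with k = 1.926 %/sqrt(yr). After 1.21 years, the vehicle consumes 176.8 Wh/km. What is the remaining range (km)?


Step 1: capacity retention = 100 - 1.926 * sqrt(1.21) = 100 - 1.926 * 1.1 = 97.881%
Step 2: C_now = 107.48 * 97.881/100 = 105.2 Ah
Step 3: E_pack = V * C_now = 413.4 * 105.2 = 43490 Wh
Step 4: range = E_pack / consumption = 43490 / 176.8 = 246.0 km

246.0 km


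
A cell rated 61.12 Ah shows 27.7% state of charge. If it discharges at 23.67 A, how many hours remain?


Step 1: remaining = SOC/100 * C_total = 27.7/100 * 61.12 = 16.93 Ah
Step 2: t = remaining / I = 16.93 / 23.67 = 0.7153 hr

0.7153 hr


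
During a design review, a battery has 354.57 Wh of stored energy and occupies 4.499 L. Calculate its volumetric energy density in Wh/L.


Volumetric ED = 354.57 Wh / 4.499 L = 78.81 Wh/L

78.81 Wh/L


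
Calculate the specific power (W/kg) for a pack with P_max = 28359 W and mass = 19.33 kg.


Specific power = 28359 W / 19.33 kg = 1467 W/kg

1467 W/kg


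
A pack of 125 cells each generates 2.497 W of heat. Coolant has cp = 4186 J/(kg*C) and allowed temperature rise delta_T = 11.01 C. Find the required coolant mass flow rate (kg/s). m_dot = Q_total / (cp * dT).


Step 1: Total heat Q = 125 * 2.497 W = 312.13 W
Step 2: denom = cp * dT = 4186 * 11.01 = 46088
Step 3: m_dot = 312.13 / 46088 = 0.006772 kg/s

0.006772 kg/s


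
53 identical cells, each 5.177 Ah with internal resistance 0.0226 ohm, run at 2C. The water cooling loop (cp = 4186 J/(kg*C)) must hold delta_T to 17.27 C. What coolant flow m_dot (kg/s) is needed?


Step 1: I = 2 * 5.177 = 10.354 A
Step 2: Q_cell = I^2 * R = 10.354^2 * 0.0226 = 2.4228 W
Step 3: Q_total = 53 * 2.4228 = 128.41 W
Step 4: m_dot = Q_total / (cp * dT) = 128.41 / (4186 * 17.27) = 0.001776 kg/s

0.001776 kg/s


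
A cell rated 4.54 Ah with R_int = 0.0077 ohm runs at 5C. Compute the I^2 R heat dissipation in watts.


Step 1: I = C_rate * capacity = 5 * 4.54 = 22.7 A
Step 2: Q = I^2 * R = 22.7^2 * 0.0077 = 515.29 * 0.0077 = 3.968 W

3.968 W


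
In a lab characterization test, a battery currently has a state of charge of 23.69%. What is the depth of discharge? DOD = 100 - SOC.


DOD = 100 - SOC = 100 - 23.69 = 76.31%

76.31%


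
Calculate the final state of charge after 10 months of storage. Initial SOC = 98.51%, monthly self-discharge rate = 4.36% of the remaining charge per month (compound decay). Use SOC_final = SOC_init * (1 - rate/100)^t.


Monthly retention factor = 1 - 4.36/100 = 0.9564
Over 10 months: factor^10 = 0.64032
SOC_final = 98.51 * 0.64032 = 63.08%

63.08%


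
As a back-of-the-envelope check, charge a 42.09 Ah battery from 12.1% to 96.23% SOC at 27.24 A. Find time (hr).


delta_Ah = 42.09 * (96.23 - 12.1) / 100 = 35.41 Ah
t = delta_Ah / I = 35.41 / 27.24 = 1.300 hr

1.300 hr


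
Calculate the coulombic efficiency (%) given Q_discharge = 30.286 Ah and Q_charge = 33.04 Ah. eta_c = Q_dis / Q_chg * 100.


Coulombic efficiency = 30.286/33.04 * 100% = 91.66%

91.66%


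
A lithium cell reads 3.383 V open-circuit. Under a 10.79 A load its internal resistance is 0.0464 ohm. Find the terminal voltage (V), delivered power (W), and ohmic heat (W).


Step 1: V_terminal = OCV - I*R = 3.383 - 10.79 * 0.0464 = 2.8823 V
Step 2: P_out = V_terminal * I = 2.8823 * 10.79 = 31.10 W
Step 3: Q = I^2 * R = 10.79^2 * 0.0464 = 5.402 W

V=2.8823 V, P=31.10 W, Q=5.402 W


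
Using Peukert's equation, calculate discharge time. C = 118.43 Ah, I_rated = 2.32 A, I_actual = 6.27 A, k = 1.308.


t_rated = C / I_rated = 118.43 / 2.32 = 51.047 hr
(I_rated/I)^k = (0.37002)^1.308 = 0.27242
t = t_rated * (I_rated/I)^k = 51.047 * 0.27242 = 13.91 hr

13.91 hr


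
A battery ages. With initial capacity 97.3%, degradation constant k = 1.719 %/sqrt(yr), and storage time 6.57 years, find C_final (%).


Step 1: sqrt(6.57 yr) = 2.5632
Step 2: drop = 1.719 * 2.5632 = 4.4061
Step 3: C_final = 97.3 - 4.4061 = 92.89%

92.89%


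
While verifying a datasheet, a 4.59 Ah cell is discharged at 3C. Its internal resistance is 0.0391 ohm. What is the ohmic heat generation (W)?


Step 1: I = C_rate * capacity = 3 * 4.59 = 13.77 A
Step 2: Q = I^2 * R = 13.77^2 * 0.0391 = 189.61 * 0.0391 = 7.414 W

7.414 W


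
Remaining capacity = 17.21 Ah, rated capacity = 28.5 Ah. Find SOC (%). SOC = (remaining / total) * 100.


SOC = (remaining / total) * 100 = (17.21 / 28.5) * 100 = 60.39%

60.39%


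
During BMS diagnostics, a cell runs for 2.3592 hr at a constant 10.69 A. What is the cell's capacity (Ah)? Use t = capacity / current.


C = I * t = 10.69 * 2.3592 = 25.22 Ah

25.22 Ah


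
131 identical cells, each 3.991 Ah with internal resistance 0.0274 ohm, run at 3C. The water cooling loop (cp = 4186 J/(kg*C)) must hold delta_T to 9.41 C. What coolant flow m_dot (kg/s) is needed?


Step 1: I = 3 * 3.991 = 11.973 A
Step 2: Q_cell = I^2 * R = 11.973^2 * 0.0274 = 3.9279 W
Step 3: Q_total = 131 * 3.9279 = 514.55 W
Step 4: m_dot = Q_total / (cp * dT) = 514.55 / (4186 * 9.41) = 0.01306 kg/s

0.01306 kg/s


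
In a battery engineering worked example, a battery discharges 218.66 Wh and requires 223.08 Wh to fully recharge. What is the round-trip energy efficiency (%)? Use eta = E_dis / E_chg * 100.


Round-trip efficiency = 218.66/223.08 * 100% = 98.02%

98.02%


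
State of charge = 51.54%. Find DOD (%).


DOD = 100 - SOC = 100 - 51.54 = 48.46%

48.46%


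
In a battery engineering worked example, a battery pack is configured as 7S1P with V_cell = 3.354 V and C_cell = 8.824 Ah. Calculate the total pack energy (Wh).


V_pack = 7 * 3.354 = 23.478 V
C_pack = 1 * 8.824 = 8.824 Ah
E = V_pack * C_pack = 23.478 * 8.824 = 207.2 Wh

207.2 Wh


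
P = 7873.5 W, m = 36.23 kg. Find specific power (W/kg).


SP = P / m = 7873.5 / 36.23 = 217.3 W/kg

217.3 W/kg


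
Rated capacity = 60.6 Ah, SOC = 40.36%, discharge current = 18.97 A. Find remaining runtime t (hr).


Step 1: remaining = SOC/100 * C_total = 40.36/100 * 60.6 = 24.458 Ah
Step 2: t = remaining / I = 24.458 / 18.97 = 1.289 hr

1.289 hr


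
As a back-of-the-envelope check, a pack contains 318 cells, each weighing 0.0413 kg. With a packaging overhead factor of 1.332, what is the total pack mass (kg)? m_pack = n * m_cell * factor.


Cell mass sum = 318 * 0.0413 = 13.133 kg
With overhead 1.332: m_pack = 13.133 * 1.332 = 17.49 kg

17.49 kg


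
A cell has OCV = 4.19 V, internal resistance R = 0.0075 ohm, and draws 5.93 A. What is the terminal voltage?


V = OCV - I*R = 4.19 - 5.93 * 0.0075 = 4.146 V

4.146 V


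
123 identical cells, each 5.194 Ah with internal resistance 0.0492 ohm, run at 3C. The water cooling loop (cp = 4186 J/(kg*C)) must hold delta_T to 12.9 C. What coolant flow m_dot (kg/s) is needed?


Step 1: I = 3 * 5.194 = 15.582 A
Step 2: Q_cell = I^2 * R = 15.582^2 * 0.0492 = 11.946 W
Step 3: Q_total = 123 * 11.946 = 1469.4 W
Step 4: m_dot = Q_total / (cp * dT) = 1469.4 / (4186 * 12.9) = 0.02721 kg/s

0.02721 kg/s


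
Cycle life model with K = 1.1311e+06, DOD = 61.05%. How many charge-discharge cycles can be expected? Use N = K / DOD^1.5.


DOD^1.5 = 477.01
N = K / DOD^1.5 = 1.1311e+06 / 477.01 = 2371

2371 cycles


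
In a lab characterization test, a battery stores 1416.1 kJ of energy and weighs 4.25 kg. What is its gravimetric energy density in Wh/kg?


Convert: E = 1416.1 kJ = 393.36 Wh
ED = E / m = 393.36 / 4.25 = 92.56 Wh/kg

92.56 Wh/kg


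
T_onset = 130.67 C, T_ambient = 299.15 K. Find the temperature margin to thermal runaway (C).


Convert: T_ambient = 299.15 K = 26 C
margin = 130.67 - 26 = 104.67 C

104.67 C


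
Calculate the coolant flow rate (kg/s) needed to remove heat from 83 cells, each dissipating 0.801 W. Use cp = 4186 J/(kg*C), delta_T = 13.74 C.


Q_total = 83 * 0.801 = 66.483 W
m_dot = Q_total / (cp * dT) = 66.483 / (4186 * 13.74) = 0.001156 kg/s

0.001156 kg/s


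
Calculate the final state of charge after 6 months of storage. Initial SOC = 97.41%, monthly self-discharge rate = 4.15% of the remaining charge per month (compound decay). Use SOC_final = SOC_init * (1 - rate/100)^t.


Monthly retention factor = 1 - 4.15/100 = 0.9585
Over 6 months: factor^6 = 0.77545
SOC_final = 97.41 * 0.77545 = 75.54%

75.54%


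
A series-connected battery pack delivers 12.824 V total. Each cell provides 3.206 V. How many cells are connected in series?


n = V_pack / V_cell = 12.824 / 3.206 = 4

4


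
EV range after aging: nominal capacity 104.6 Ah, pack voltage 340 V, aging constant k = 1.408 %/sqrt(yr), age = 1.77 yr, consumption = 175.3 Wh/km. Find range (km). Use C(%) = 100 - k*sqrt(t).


Step 1: capacity retention = 100 - 1.408 * sqrt(1.77) = 100 - 1.408 * 1.3304 = 98.127%
Step 2: C_now = 104.6 * 98.127/100 = 102.64 Ah
Step 3: E_pack = V * C_now = 340 * 102.64 = 34898 Wh
Step 4: range = E_pack / consumption = 34898 / 175.3 = 199.1 km

199.1 km


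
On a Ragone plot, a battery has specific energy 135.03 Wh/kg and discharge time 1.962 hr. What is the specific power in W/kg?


Specific power = 135.03 Wh/kg / 1.962 hr = 68.82 W/kg

68.82 W/kg


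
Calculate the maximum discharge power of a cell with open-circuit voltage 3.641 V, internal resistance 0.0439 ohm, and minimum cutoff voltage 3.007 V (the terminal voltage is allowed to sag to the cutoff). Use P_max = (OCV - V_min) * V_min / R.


dV = OCV - V_min = 0.634 V (so I_max = dV / R)
P_max = dV * V_min / R = 0.634 * 3.007 / 0.0439 = 43.43 W

43.43 W


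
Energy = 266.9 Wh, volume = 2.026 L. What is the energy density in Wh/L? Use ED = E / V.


Volumetric ED = 266.9 Wh / 2.026 L = 131.7 Wh/L

131.7 Wh/L


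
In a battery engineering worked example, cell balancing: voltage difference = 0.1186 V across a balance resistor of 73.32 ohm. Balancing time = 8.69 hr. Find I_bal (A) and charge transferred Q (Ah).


I_bal = dV / R = 0.1186 / 73.32 = 0.0016176 A
Q = I_bal * t = 0.0016176 * 8.69 = 0.01406 Ah

I=0.0016176 A, Q=0.01406 Ah


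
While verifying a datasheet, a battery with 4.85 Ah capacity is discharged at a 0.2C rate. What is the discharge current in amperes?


I = C_rate * capacity = 0.2 * 4.85 = 0.97 A

0.97 A


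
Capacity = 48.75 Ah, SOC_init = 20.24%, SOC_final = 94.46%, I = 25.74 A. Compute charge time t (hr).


delta_Ah = 48.75 * (94.46 - 20.24) / 100 = 36.182 Ah
t = delta_Ah / I = 36.182 / 25.74 = 1.406 hr

1.406 hr


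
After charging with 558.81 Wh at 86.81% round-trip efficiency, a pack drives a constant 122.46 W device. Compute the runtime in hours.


Step 1: E_discharge = eta/100 * E_charge = 86.81/100 * 558.81 = 485.1 Wh
Step 2: t = E_discharge / P = 485.1 / 122.46 = 3.961 hr

3.961 hr


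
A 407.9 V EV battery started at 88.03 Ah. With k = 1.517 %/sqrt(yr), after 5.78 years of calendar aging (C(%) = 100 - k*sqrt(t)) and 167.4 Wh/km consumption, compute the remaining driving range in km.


Step 1: capacity retention = 100 - 1.517 * sqrt(5.78) = 100 - 1.517 * 2.4042 = 96.353%
Step 2: C_now = 88.03 * 96.353/100 = 84.82 Ah
Step 3: E_pack = V * C_now = 407.9 * 84.82 = 34598 Wh
Step 4: range = E_pack / consumption = 34598 / 167.4 = 206.7 km

206.7 km


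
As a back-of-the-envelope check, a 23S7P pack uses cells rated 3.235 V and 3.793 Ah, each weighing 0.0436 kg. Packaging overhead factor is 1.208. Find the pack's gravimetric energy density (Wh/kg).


Step 1: V_pack = 23 * 3.235 = 74.405 V
Step 2: C_pack = 7 * 3.793 = 26.551 Ah
Step 3: E_pack = V_pack * C_pack = 74.405 * 26.551 = 1975.5 Wh
Step 4: m_pack = 23 * 7 * 0.0436 * 1.208 = 8.4797 kg
Step 5: ED = E_pack / m_pack = 1975.5 / 8.4797 = 233.0 Wh/kg

233.0 Wh/kg


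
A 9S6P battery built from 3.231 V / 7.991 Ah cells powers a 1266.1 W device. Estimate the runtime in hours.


Step 1: E_pack = Ns * V_cell * Np * C_cell = 9 * 3.231 * 6 * 7.991 = 1394.2 Wh
Step 2: t = E_pack / P = 1394.2 / 1266.1 = 1.101 hr

1.101 hr


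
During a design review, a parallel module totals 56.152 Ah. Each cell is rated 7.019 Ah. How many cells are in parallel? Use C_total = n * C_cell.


n = C_total / C_cell = 56.152 / 7.019 = 8

8


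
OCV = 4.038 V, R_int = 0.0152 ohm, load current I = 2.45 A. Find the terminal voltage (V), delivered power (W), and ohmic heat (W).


Step 1: V_terminal = OCV - I*R = 4.038 - 2.45 * 0.0152 = 4.0008 V
Step 2: P_out = V_terminal * I = 4.0008 * 2.45 = 9.802 W
Step 3: Q = I^2 * R = 2.45^2 * 0.0152 = 0.09124 W

V=4.0008 V, P=9.802 W, Q=0.09124 W


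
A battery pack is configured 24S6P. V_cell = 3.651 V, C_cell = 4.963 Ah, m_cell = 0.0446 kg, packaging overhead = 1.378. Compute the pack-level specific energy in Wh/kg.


Step 1: V_pack = 24 * 3.651 = 87.624 V
Step 2: C_pack = 6 * 4.963 = 29.778 Ah
Step 3: E_pack = V_pack * C_pack = 87.624 * 29.778 = 2609.3 Wh
Step 4: m_pack = 24 * 6 * 0.0446 * 1.378 = 8.8501 kg
Step 5: ED = E_pack / m_pack = 2609.3 / 8.8501 = 294.8 Wh/kg

294.8 Wh/kg


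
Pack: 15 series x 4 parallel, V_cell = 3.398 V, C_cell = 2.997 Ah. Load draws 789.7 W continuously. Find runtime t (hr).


Step 1: E_pack = Ns * V_cell * Np * C_cell = 15 * 3.398 * 4 * 2.997 = 611.03 Wh
Step 2: t = E_pack / P = 611.03 / 789.7 = 0.7737 hr

0.7737 hr


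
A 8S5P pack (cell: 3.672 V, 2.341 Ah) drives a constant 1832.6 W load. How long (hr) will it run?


Step 1: E_pack = Ns * V_cell * Np * C_cell = 8 * 3.672 * 5 * 2.341 = 343.85 Wh
Step 2: t = E_pack / P = 343.85 / 1832.6 = 0.1876 hr

0.1876 hr


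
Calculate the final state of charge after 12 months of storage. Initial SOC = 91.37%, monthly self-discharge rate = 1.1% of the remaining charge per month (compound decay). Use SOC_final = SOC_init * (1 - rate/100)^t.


Monthly retention factor = 1 - 1.1/100 = 0.989
Over 12 months: factor^12 = 0.8757
SOC_final = 91.37 * 0.8757 = 80.01%

80.01%


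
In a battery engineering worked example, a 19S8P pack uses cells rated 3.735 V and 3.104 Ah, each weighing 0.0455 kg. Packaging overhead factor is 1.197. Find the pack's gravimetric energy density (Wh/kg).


Step 1: V_pack = 19 * 3.735 = 70.965 V
Step 2: C_pack = 8 * 3.104 = 24.832 Ah
Step 3: E_pack = V_pack * C_pack = 70.965 * 24.832 = 1762.2 Wh
Step 4: m_pack = 19 * 8 * 0.0455 * 1.197 = 8.2785 kg
Step 5: ED = E_pack / m_pack = 1762.2 / 8.2785 = 212.9 Wh/kg

212.9 Wh/kg


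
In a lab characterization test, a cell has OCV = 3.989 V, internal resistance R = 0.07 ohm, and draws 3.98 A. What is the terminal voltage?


V = OCV - I*R = 3.989 - 3.98 * 0.07 = 3.710 V

3.710 V


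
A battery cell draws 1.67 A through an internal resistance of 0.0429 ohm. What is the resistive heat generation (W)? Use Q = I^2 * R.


Q = I^2 * R = 1.67^2 * 0.0429 = 0.1196 W

0.1196 W


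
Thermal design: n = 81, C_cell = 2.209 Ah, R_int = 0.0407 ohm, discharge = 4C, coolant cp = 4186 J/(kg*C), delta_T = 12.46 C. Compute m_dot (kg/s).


Step 1: I = 4 * 2.209 = 8.836 A
Step 2: Q_cell = I^2 * R = 8.836^2 * 0.0407 = 3.1776 W
Step 3: Q_total = 81 * 3.1776 = 257.39 W
Step 4: m_dot = Q_total / (cp * dT) = 257.39 / (4186 * 12.46) = 0.004935 kg/s

0.004935 kg/s


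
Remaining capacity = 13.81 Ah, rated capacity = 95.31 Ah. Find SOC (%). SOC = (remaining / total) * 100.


SOC% = 13.81 / 95.31 * 100 = 14.49%

14.49%


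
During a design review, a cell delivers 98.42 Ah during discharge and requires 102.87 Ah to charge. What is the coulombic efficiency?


eta_c = Q_dis / Q_chg * 100 = 98.42 / 102.87 * 100 = 95.67%

95.67%


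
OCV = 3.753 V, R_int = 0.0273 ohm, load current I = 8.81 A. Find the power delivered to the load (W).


Step 1: V_terminal = OCV - I*R = 3.753 - 8.81 * 0.0273 = 3.5125 V
Step 2: P_out = V_terminal * I = 3.5125 * 8.81 = 30.95 W

30.95 W


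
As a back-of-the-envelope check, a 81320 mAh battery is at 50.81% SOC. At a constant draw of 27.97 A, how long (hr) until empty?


Convert: C_total = 81320 mAh = 81.32 Ah
Step 1: remaining = SOC/100 * C_total = 50.81/100 * 81.32 = 41.319 Ah
Step 2: t = remaining / I = 41.319 / 27.97 = 1.477 hr

1.477 hr


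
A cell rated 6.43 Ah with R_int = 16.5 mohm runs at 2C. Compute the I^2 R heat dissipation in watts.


Convert: R = 16.5 mohm = 0.0165 ohm
Step 1: I = C_rate * capacity = 2 * 6.43 = 12.86 A
Step 2: Q = I^2 * R = 12.86^2 * 0.0165 = 165.38 * 0.0165 = 2.729 W

2.729 W


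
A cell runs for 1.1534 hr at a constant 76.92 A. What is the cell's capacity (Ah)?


C = I * t = 76.92 * 1.1534 = 88.72 Ah

88.72 Ah


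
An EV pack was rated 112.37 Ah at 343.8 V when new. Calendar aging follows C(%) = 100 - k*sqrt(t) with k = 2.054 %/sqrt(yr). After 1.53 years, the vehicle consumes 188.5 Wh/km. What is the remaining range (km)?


Step 1: capacity retention = 100 - 2.054 * sqrt(1.53) = 100 - 2.054 * 1.2369 = 97.459%
Step 2: C_now = 112.37 * 97.459/100 = 109.51 Ah
Step 3: E_pack = V * C_now = 343.8 * 109.51 = 37650 Wh
Step 4: range = E_pack / consumption = 37650 / 188.5 = 199.7 km

199.7 km


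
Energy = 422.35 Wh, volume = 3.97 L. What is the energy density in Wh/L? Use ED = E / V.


Volumetric ED = 422.35 Wh / 3.97 L = 106.4 Wh/L

106.4 Wh/L


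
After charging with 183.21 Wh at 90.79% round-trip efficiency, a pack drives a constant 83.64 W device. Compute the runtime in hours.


Step 1: E_discharge = eta/100 * E_charge = 90.79/100 * 183.21 = 166.34 Wh
Step 2: t = E_discharge / P = 166.34 / 83.64 = 1.989 hr

1.989 hr


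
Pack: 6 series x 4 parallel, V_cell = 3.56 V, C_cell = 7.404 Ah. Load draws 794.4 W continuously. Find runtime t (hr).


Step 1: E_pack = Ns * V_cell * Np * C_cell = 6 * 3.56 * 4 * 7.404 = 632.6 Wh
Step 2: t = E_pack / P = 632.6 / 794.4 = 0.7963 hr

0.7963 hr


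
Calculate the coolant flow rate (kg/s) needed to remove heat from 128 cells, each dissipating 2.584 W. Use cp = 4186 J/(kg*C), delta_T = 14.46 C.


Step 1: Total heat Q = 128 * 2.584 W = 330.75 W
Step 2: denom = cp * dT = 4186 * 14.46 = 60530
Step 3: m_dot = 330.75 / 60530 = 0.005464 kg/s

0.005464 kg/s


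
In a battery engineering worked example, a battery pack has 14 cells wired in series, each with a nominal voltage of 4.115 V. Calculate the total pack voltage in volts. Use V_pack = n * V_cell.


V_pack = n * V_cell = 14 * 4.115 = 57.61 V

57.61 V


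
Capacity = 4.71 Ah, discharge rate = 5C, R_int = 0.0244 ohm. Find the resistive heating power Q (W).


Step 1: I = C_rate * capacity = 5 * 4.71 = 23.55 A
Step 2: Q = I^2 * R = 23.55^2 * 0.0244 = 554.6 * 0.0244 = 13.53 W

13.53 W


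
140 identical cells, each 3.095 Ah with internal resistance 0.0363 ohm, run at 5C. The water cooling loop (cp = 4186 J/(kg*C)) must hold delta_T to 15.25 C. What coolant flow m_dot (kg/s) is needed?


Step 1: I = 5 * 3.095 = 15.475 A
Step 2: Q_cell = I^2 * R = 15.475^2 * 0.0363 = 8.693 W
Step 3: Q_total = 140 * 8.693 = 1217 W
Step 4: m_dot = Q_total / (cp * dT) = 1217 / (4186 * 15.25) = 0.01906 kg/s

0.01906 kg/s


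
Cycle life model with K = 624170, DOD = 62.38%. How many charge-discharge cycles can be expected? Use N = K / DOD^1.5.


Step 1: DOD^1.5 = 62.38^1.5 = 492.68
Step 2: N = 624170 / 492.68 = 1267 cycles

1267 cycles


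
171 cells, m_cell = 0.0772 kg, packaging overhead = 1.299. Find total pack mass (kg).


Cell mass sum = 171 * 0.0772 = 13.201 kg
With overhead 1.299: m_pack = 13.201 * 1.299 = 17.15 kg

17.15 kg


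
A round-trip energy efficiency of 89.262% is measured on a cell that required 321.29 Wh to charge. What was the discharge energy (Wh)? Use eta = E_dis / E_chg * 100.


E_dis = eta/100 * E_chg = 89.262/100 * 321.29 = 286.8 Wh

286.8 Wh


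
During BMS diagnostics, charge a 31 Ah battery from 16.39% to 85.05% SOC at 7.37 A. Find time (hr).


Step 1: dSOC = 85.05% - 16.39% = 68.66%
Step 2: delta_Ah = 31 * 68.66 / 100 = 21.285 Ah
Step 3: t = 21.285 / 7.37 = 2.888 hr

2.888 hr


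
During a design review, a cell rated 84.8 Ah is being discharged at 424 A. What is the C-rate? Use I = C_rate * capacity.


C_rate = I / capacity = 424 / 84.8 = 5C

5C


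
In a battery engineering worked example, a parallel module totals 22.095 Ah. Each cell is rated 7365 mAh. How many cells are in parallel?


Convert: C_cell = 7365 mAh = 7.365 Ah
n = C_total / C_cell = 22.095 / 7.365 = 3

3


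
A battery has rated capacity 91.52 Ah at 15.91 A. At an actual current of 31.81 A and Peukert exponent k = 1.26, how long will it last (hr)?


t_rated = C / I_rated = 91.52 / 15.91 = 5.7524 hr
(I_rated/I)^k = (0.50016)^1.26 = 0.41771
t = t_rated * (I_rated/I)^k = 5.7524 * 0.41771 = 2.403 hr

2.403 hr


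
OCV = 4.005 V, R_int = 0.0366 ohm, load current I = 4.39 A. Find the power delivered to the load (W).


Step 1: V_terminal = OCV - I*R = 4.005 - 4.39 * 0.0366 = 3.8443 V
Step 2: P_out = V_terminal * I = 3.8443 * 4.39 = 16.88 W

16.88 W


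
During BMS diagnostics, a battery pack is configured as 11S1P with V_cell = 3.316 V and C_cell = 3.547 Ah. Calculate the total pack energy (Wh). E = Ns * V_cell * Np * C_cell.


V_pack = 11 * 3.316 = 36.476 V
C_pack = 1 * 3.547 = 3.547 Ah
E = V_pack * C_pack = 36.476 * 3.547 = 129.4 Wh

129.4 Wh


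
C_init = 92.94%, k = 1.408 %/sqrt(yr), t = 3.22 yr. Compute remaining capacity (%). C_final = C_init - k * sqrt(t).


sqrt(t) = sqrt(3.22) = 1.7944
C_final = 92.94 - 1.408 * 1.7944 = 90.41%

90.41%


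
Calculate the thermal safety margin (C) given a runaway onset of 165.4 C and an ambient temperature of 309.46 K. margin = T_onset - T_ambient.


Convert: T_ambient = 309.46 K = 36.31 C
margin = 165.4 - 36.31 = 129.09 C

129.09 C


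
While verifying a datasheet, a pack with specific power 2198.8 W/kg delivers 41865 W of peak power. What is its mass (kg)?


m = P / SP = 41865 / 2198.8 = 19.04 kg

19.04 kg


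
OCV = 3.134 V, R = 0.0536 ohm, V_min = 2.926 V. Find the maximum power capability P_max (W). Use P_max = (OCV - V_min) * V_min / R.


dV = OCV - V_min = 0.208 V (so I_max = dV / R)
P_max = dV * V_min / R = 0.208 * 2.926 / 0.0536 = 11.35 W

11.35 W


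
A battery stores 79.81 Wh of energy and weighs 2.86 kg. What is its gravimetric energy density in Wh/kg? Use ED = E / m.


Specific energy = 79.81 Wh / 2.86 kg = 27.91 Wh/kg

27.91 Wh/kg


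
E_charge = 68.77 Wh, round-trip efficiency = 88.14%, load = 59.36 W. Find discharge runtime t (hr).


Step 1: E_discharge = eta/100 * E_charge = 88.14/100 * 68.77 = 60.614 Wh
Step 2: t = E_discharge / P = 60.614 / 59.36 = 1.021 hr

1.021 hr


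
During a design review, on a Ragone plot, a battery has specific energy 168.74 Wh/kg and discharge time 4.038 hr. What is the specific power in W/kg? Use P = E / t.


P_specific = E / t = 168.74 / 4.038 = 41.79 W/kg

41.79 W/kg


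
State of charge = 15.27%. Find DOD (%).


Complement of SOC: DOD = 100% - 15.27% = 84.73%

84.73%


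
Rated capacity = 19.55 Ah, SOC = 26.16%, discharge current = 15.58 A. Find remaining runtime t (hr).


Step 1: remaining = SOC/100 * C_total = 26.16/100 * 19.55 = 5.1143 Ah
Step 2: t = remaining / I = 5.1143 / 15.58 = 0.3283 hr

0.3283 hr


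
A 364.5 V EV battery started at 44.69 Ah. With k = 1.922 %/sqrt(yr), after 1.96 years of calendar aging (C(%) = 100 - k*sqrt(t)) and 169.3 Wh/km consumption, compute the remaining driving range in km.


Step 1: capacity retention = 100 - 1.922 * sqrt(1.96) = 100 - 1.922 * 1.4 = 97.309%
Step 2: C_now = 44.69 * 97.309/100 = 43.487 Ah
Step 3: E_pack = V * C_now = 364.5 * 43.487 = 15851 Wh
Step 4: range = E_pack / consumption = 15851 / 169.3 = 93.63 km

93.63 km


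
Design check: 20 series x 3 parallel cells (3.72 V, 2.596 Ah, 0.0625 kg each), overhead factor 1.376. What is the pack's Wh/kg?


Step 1: V_pack = 20 * 3.72 = 74.4 V
Step 2: C_pack = 3 * 2.596 = 7.788 Ah
Step 3: E_pack = V_pack * C_pack = 74.4 * 7.788 = 579.43 Wh
Step 4: m_pack = 20 * 3 * 0.0625 * 1.376 = 5.16 kg
Step 5: ED = E_pack / m_pack = 579.43 / 5.16 = 112.3 Wh/kg

112.3 Wh/kg


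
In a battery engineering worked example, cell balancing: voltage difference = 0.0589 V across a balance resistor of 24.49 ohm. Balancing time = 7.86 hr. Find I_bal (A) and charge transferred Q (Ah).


First, Ohm's law: I_bal = 0.0589 V / 24.49 ohm = 0.0024051 A
Then Q = I * t = 0.0024051 A * 7.86 hr = 0.01890 Ah

I=0.0024051 A, Q=0.01890 Ah


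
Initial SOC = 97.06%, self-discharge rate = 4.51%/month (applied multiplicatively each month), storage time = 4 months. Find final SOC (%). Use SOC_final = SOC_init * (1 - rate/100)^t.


Monthly retention factor = 1 - 4.51/100 = 0.9549
Over 4 months: factor^4 = 0.83144
SOC_final = 97.06 * 0.83144 = 80.70%

80.70%


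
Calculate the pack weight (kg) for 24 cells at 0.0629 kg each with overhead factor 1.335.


Cell mass sum = 24 * 0.0629 = 1.5096 kg
With overhead 1.335: m_pack = 1.5096 * 1.335 = 2.015 kg

2.015 kg


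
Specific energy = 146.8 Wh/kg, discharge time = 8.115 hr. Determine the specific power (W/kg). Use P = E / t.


P_specific = E / t = 146.8 / 8.115 = 18.09 W/kg

18.09 W/kg


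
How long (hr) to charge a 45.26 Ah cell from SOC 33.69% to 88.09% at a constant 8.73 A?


Step 1: dSOC = 88.09% - 33.69% = 54.4%
Step 2: delta_Ah = 45.26 * 54.4 / 100 = 24.621 Ah
Step 3: t = 24.621 / 8.73 = 2.820 hr

2.820 hr


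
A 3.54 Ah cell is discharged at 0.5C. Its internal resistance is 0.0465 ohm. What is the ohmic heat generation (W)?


Step 1: I = C_rate * capacity = 0.5 * 3.54 = 1.77 A
Step 2: Q = I^2 * R = 1.77^2 * 0.0465 = 3.1329 * 0.0465 = 0.1457 W

0.1457 W


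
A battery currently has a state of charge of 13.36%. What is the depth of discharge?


Complement of SOC: DOD = 100% - 13.36% = 86.64%

86.64%


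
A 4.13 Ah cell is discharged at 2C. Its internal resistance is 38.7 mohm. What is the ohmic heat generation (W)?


Convert: R = 38.7 mohm = 0.0387 ohm
Step 1: I = C_rate * capacity = 2 * 4.13 = 8.26 A
Step 2: Q = I^2 * R = 8.26^2 * 0.0387 = 68.228 * 0.0387 = 2.640 W

2.640 W


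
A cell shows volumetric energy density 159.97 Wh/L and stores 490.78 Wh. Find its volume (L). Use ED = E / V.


V = E / ED = 490.78 / 159.97 = 3.068 L

3.068 L


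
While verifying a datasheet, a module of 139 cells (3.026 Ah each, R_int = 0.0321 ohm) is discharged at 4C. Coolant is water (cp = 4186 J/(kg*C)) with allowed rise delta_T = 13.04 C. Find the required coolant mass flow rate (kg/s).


Step 1: I = 4 * 3.026 = 12.104 A
Step 2: Q_cell = I^2 * R = 12.104^2 * 0.0321 = 4.7029 W
Step 3: Q_total = 139 * 4.7029 = 653.7 W
Step 4: m_dot = Q_total / (cp * dT) = 653.7 / (4186 * 13.04) = 0.01198 kg/s

0.01198 kg/s


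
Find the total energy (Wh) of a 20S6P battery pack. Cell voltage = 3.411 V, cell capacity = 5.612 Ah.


V_pack = 20 * 3.411 = 68.22 V
C_pack = 6 * 5.612 = 33.672 Ah
E = V_pack * C_pack = 68.22 * 33.672 = 2297 Wh

2297 Wh


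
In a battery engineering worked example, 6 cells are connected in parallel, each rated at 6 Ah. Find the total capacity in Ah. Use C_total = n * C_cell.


Parallel capacities add: 6 * 6 Ah = 36 Ah

36 Ah


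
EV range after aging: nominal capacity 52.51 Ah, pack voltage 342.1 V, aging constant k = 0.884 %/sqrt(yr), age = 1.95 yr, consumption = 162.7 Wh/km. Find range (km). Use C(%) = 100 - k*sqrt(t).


Step 1: capacity retention = 100 - 0.884 * sqrt(1.95) = 100 - 0.884 * 1.3964 = 98.766%
Step 2: C_now = 52.51 * 98.766/100 = 51.862 Ah
Step 3: E_pack = V * C_now = 342.1 * 51.862 = 17742 Wh
Step 4: range = E_pack / consumption = 17742 / 162.7 = 109.0 km

109.0 km


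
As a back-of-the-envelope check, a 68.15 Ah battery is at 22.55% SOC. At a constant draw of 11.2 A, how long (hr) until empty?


Step 1: remaining = SOC/100 * C_total = 22.55/100 * 68.15 = 15.368 Ah
Step 2: t = remaining / I = 15.368 / 11.2 = 1.372 hr

1.372 hr


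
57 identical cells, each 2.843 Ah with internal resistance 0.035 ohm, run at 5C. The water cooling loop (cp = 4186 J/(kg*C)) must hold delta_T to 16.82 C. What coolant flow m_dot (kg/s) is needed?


Step 1: I = 5 * 2.843 = 14.215 A
Step 2: Q_cell = I^2 * R = 14.215^2 * 0.035 = 7.0723 W
Step 3: Q_total = 57 * 7.0723 = 403.12 W
Step 4: m_dot = Q_total / (cp * dT) = 403.12 / (4186 * 16.82) = 0.005725 kg/s

0.005725 kg/s


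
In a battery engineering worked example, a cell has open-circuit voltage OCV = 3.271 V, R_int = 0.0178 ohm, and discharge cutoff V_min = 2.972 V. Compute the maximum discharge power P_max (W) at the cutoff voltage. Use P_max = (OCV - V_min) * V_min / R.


P_max = (OCV - V_min) * V_min / R = (3.271 - 2.972) * 2.972 / 0.0178 = 0.299 * 2.972 / 0.0178 = 49.92 W

49.92 W


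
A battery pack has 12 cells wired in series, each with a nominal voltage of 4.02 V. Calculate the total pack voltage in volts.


With 12 cells in series at 4.02 V each, V_pack = 48.24 V

48.24 V


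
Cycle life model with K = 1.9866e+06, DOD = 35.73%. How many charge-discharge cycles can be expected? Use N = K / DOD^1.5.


Step 1: DOD^1.5 = 35.73^1.5 = 213.57
Step 2: N = 1.9866e+06 / 213.57 = 9302 cycles

9302 cycles


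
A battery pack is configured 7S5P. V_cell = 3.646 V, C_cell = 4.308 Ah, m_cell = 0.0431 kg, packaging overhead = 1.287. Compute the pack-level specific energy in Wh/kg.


Step 1: V_pack = 7 * 3.646 = 25.522 V
Step 2: C_pack = 5 * 4.308 = 21.54 Ah
Step 3: E_pack = V_pack * C_pack = 25.522 * 21.54 = 549.74 Wh
Step 4: m_pack = 7 * 5 * 0.0431 * 1.287 = 1.9414 kg
Step 5: ED = E_pack / m_pack = 549.74 / 1.9414 = 283.2 Wh/kg

283.2 Wh/kg


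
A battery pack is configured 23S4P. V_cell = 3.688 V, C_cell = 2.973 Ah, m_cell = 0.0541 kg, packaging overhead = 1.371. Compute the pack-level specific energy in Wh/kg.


Step 1: V_pack = 23 * 3.688 = 84.824 V
Step 2: C_pack = 4 * 2.973 = 11.892 Ah
Step 3: E_pack = V_pack * C_pack = 84.824 * 11.892 = 1008.7 Wh
Step 4: m_pack = 23 * 4 * 0.0541 * 1.371 = 6.8237 kg
Step 5: ED = E_pack / m_pack = 1008.7 / 6.8237 = 147.8 Wh/kg

147.8 Wh/kg


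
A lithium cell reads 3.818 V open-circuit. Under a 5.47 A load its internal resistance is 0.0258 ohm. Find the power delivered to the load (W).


Step 1: V_terminal = OCV - I*R = 3.818 - 5.47 * 0.0258 = 3.6769 V
Step 2: P_out = V_terminal * I = 3.6769 * 5.47 = 20.11 W

20.11 W


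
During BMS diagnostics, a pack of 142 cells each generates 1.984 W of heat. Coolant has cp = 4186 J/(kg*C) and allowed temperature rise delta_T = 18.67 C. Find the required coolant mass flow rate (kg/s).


Q_total = 142 * 1.984 = 281.73 W
m_dot = Q_total / (cp * dT) = 281.73 / (4186 * 18.67) = 0.003605 kg/s

0.003605 kg/s


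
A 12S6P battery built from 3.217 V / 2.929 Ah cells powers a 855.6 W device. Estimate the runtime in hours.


Step 1: E_pack = Ns * V_cell * Np * C_cell = 12 * 3.217 * 6 * 2.929 = 678.43 Wh
Step 2: t = E_pack / P = 678.43 / 855.6 = 0.7929 hr

0.7929 hr


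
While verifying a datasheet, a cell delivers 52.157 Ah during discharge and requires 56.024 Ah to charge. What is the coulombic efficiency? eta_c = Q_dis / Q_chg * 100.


Coulombic efficiency = 52.157/56.024 * 100% = 93.10%

93.10%


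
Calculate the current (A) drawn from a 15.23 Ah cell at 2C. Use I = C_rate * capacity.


I = C_rate * capacity = 2 * 15.23 = 30.46 A

30.46 A


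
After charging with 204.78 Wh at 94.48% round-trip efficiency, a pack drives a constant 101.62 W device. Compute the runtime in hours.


Step 1: E_discharge = eta/100 * E_charge = 94.48/100 * 204.78 = 193.48 Wh
Step 2: t = E_discharge / P = 193.48 / 101.62 = 1.904 hr

1.904 hr


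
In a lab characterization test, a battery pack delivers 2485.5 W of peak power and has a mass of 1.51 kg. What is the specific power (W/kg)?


SP = P / m = 2485.5 / 1.51 = 1646 W/kg

1646 W/kg


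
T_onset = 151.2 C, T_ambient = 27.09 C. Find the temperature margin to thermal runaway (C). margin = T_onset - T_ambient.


Safety margin = 151.2 C - 27.09 C = 124.11 C

124.11 C


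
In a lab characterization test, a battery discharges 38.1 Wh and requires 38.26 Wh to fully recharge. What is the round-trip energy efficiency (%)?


eta_e = E_dis / E_chg * 100 = 38.1 / 38.26 * 100 = 99.58%

99.58%


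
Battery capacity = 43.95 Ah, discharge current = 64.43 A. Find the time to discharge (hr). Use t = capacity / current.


Runtime = 43.95 Ah / 64.43 A = 0.6821 hr

0.6821 hr
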